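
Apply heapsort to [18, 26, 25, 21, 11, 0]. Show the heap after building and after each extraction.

Build heap: [26, 21, 25, 18, 11, 0]
Extract 26: [25, 21, 0, 18, 11, 26]
Extract 25: [21, 18, 0, 11, 25, 26]
Extract 21: [18, 11, 0, 21, 25, 26]
Extract 18: [11, 0, 18, 21, 25, 26]
Extract 11: [0, 11, 18, 21, 25, 26]


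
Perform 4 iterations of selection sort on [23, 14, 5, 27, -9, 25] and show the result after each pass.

Pass 1: Select minimum -9 at index 4, swap -> [-9, 14, 5, 27, 23, 25]
Pass 2: Select minimum 5 at index 2, swap -> [-9, 5, 14, 27, 23, 25]
Pass 3: Select minimum 14 at index 2, swap -> [-9, 5, 14, 27, 23, 25]
Pass 4: Select minimum 23 at index 4, swap -> [-9, 5, 14, 23, 27, 25]


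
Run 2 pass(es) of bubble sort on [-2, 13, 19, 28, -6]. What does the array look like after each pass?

After pass 1: [-2, 13, 19, -6, 28] (1 swaps)
After pass 2: [-2, 13, -6, 19, 28] (1 swaps)
Total swaps: 2


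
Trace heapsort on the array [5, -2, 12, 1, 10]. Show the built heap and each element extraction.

Build heap: [12, 10, 5, 1, -2]
Extract 12: [10, 1, 5, -2, 12]
Extract 10: [5, 1, -2, 10, 12]
Extract 5: [1, -2, 5, 10, 12]
Extract 1: [-2, 1, 5, 10, 12]


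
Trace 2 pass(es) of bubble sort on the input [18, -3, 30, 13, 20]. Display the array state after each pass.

After pass 1: [-3, 18, 13, 20, 30] (3 swaps)
After pass 2: [-3, 13, 18, 20, 30] (1 swaps)
Total swaps: 4


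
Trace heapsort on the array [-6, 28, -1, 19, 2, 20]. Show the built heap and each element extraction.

Build heap: [28, 19, 20, -6, 2, -1]
Extract 28: [20, 19, -1, -6, 2, 28]
Extract 20: [19, 2, -1, -6, 20, 28]
Extract 19: [2, -6, -1, 19, 20, 28]
Extract 2: [-1, -6, 2, 19, 20, 28]
Extract -1: [-6, -1, 2, 19, 20, 28]


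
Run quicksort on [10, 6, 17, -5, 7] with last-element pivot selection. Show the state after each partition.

Partition 1: pivot=7 at index 2 -> [6, -5, 7, 10, 17]
Partition 2: pivot=-5 at index 0 -> [-5, 6, 7, 10, 17]
Partition 3: pivot=17 at index 4 -> [-5, 6, 7, 10, 17]


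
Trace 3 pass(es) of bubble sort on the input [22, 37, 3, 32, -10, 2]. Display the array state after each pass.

After pass 1: [22, 3, 32, -10, 2, 37] (4 swaps)
After pass 2: [3, 22, -10, 2, 32, 37] (3 swaps)
After pass 3: [3, -10, 2, 22, 32, 37] (2 swaps)
Total swaps: 9


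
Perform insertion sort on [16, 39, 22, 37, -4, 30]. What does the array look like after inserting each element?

First element 16 is already 'sorted'
Insert 39: shifted 0 elements -> [16, 39, 22, 37, -4, 30]
Insert 22: shifted 1 elements -> [16, 22, 39, 37, -4, 30]
Insert 37: shifted 1 elements -> [16, 22, 37, 39, -4, 30]
Insert -4: shifted 4 elements -> [-4, 16, 22, 37, 39, 30]
Insert 30: shifted 2 elements -> [-4, 16, 22, 30, 37, 39]


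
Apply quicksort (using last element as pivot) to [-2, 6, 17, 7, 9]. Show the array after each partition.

Partition 1: pivot=9 at index 3 -> [-2, 6, 7, 9, 17]
Partition 2: pivot=7 at index 2 -> [-2, 6, 7, 9, 17]
Partition 3: pivot=6 at index 1 -> [-2, 6, 7, 9, 17]


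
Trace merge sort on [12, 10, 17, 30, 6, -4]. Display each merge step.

Divide and conquer:
  Merge [10] + [17] -> [10, 17]
  Merge [12] + [10, 17] -> [10, 12, 17]
  Merge [6] + [-4] -> [-4, 6]
  Merge [30] + [-4, 6] -> [-4, 6, 30]
  Merge [10, 12, 17] + [-4, 6, 30] -> [-4, 6, 10, 12, 17, 30]


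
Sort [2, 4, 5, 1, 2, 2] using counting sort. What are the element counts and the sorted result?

Count array: [0, 1, 3, 0, 1, 1]
(count[i] = number of elements equal to i)
Cumulative count: [0, 1, 4, 4, 5, 6]
Sorted: [1, 2, 2, 2, 4, 5]


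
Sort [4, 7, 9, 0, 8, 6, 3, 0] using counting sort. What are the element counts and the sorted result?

Count array: [2, 0, 0, 1, 1, 0, 1, 1, 1, 1]
(count[i] = number of elements equal to i)
Cumulative count: [2, 2, 2, 3, 4, 4, 5, 6, 7, 8]
Sorted: [0, 0, 3, 4, 6, 7, 8, 9]


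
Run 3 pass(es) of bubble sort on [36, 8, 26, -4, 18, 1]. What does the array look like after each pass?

After pass 1: [8, 26, -4, 18, 1, 36] (5 swaps)
After pass 2: [8, -4, 18, 1, 26, 36] (3 swaps)
After pass 3: [-4, 8, 1, 18, 26, 36] (2 swaps)
Total swaps: 10


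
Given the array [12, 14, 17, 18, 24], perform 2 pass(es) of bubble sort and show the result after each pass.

After pass 1: [12, 14, 17, 18, 24] (0 swaps)
After pass 2: [12, 14, 17, 18, 24] (0 swaps)
Total swaps: 0


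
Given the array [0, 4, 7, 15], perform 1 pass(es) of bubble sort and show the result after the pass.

After pass 1: [0, 4, 7, 15] (0 swaps)
Total swaps: 0


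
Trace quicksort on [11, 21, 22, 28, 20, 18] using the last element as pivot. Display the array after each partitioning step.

Partition 1: pivot=18 at index 1 -> [11, 18, 22, 28, 20, 21]
Partition 2: pivot=21 at index 3 -> [11, 18, 20, 21, 22, 28]
Partition 3: pivot=28 at index 5 -> [11, 18, 20, 21, 22, 28]


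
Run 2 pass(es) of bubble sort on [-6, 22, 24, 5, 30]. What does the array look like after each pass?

After pass 1: [-6, 22, 5, 24, 30] (1 swaps)
After pass 2: [-6, 5, 22, 24, 30] (1 swaps)
Total swaps: 2


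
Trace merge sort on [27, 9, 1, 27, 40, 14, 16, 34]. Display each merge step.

Divide and conquer:
  Merge [27] + [9] -> [9, 27]
  Merge [1] + [27] -> [1, 27]
  Merge [9, 27] + [1, 27] -> [1, 9, 27, 27]
  Merge [40] + [14] -> [14, 40]
  Merge [16] + [34] -> [16, 34]
  Merge [14, 40] + [16, 34] -> [14, 16, 34, 40]
  Merge [1, 9, 27, 27] + [14, 16, 34, 40] -> [1, 9, 14, 16, 27, 27, 34, 40]


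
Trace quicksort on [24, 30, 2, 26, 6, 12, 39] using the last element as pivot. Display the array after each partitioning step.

Partition 1: pivot=39 at index 6 -> [24, 30, 2, 26, 6, 12, 39]
Partition 2: pivot=12 at index 2 -> [2, 6, 12, 26, 30, 24, 39]
Partition 3: pivot=6 at index 1 -> [2, 6, 12, 26, 30, 24, 39]
Partition 4: pivot=24 at index 3 -> [2, 6, 12, 24, 30, 26, 39]
Partition 5: pivot=26 at index 4 -> [2, 6, 12, 24, 26, 30, 39]


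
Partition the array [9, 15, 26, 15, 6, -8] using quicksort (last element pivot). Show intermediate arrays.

Partition 1: pivot=-8 at index 0 -> [-8, 15, 26, 15, 6, 9]
Partition 2: pivot=9 at index 2 -> [-8, 6, 9, 15, 15, 26]
Partition 3: pivot=26 at index 5 -> [-8, 6, 9, 15, 15, 26]
Partition 4: pivot=15 at index 4 -> [-8, 6, 9, 15, 15, 26]


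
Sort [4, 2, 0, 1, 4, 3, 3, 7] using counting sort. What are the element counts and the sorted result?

Count array: [1, 1, 1, 2, 2, 0, 0, 1]
(count[i] = number of elements equal to i)
Cumulative count: [1, 2, 3, 5, 7, 7, 7, 8]
Sorted: [0, 1, 2, 3, 3, 4, 4, 7]


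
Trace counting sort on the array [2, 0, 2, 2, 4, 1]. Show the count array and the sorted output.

Count array: [1, 1, 3, 0, 1]
(count[i] = number of elements equal to i)
Cumulative count: [1, 2, 5, 5, 6]
Sorted: [0, 1, 2, 2, 2, 4]


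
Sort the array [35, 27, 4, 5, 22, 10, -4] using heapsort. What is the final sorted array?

Build heap: [35, 27, 10, 5, 22, 4, -4]
Extract 35: [27, 22, 10, 5, -4, 4, 35]
Extract 27: [22, 5, 10, 4, -4, 27, 35]
Extract 22: [10, 5, -4, 4, 22, 27, 35]
Extract 10: [5, 4, -4, 10, 22, 27, 35]
Extract 5: [4, -4, 5, 10, 22, 27, 35]
Extract 4: [-4, 4, 5, 10, 22, 27, 35]


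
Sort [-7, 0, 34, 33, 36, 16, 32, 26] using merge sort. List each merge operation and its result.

Divide and conquer:
  Merge [-7] + [0] -> [-7, 0]
  Merge [34] + [33] -> [33, 34]
  Merge [-7, 0] + [33, 34] -> [-7, 0, 33, 34]
  Merge [36] + [16] -> [16, 36]
  Merge [32] + [26] -> [26, 32]
  Merge [16, 36] + [26, 32] -> [16, 26, 32, 36]
  Merge [-7, 0, 33, 34] + [16, 26, 32, 36] -> [-7, 0, 16, 26, 32, 33, 34, 36]


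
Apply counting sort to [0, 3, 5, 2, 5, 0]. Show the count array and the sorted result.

Count array: [2, 0, 1, 1, 0, 2]
(count[i] = number of elements equal to i)
Cumulative count: [2, 2, 3, 4, 4, 6]
Sorted: [0, 0, 2, 3, 5, 5]


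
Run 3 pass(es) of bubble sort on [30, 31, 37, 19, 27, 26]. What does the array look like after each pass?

After pass 1: [30, 31, 19, 27, 26, 37] (3 swaps)
After pass 2: [30, 19, 27, 26, 31, 37] (3 swaps)
After pass 3: [19, 27, 26, 30, 31, 37] (3 swaps)
Total swaps: 9


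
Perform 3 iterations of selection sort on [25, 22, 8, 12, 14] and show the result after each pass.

Pass 1: Select minimum 8 at index 2, swap -> [8, 22, 25, 12, 14]
Pass 2: Select minimum 12 at index 3, swap -> [8, 12, 25, 22, 14]
Pass 3: Select minimum 14 at index 4, swap -> [8, 12, 14, 22, 25]


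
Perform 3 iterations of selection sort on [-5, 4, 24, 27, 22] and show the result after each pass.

Pass 1: Select minimum -5 at index 0, swap -> [-5, 4, 24, 27, 22]
Pass 2: Select minimum 4 at index 1, swap -> [-5, 4, 24, 27, 22]
Pass 3: Select minimum 22 at index 4, swap -> [-5, 4, 22, 27, 24]


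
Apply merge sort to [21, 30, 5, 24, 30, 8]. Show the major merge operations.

Divide and conquer:
  Merge [30] + [5] -> [5, 30]
  Merge [21] + [5, 30] -> [5, 21, 30]
  Merge [30] + [8] -> [8, 30]
  Merge [24] + [8, 30] -> [8, 24, 30]
  Merge [5, 21, 30] + [8, 24, 30] -> [5, 8, 21, 24, 30, 30]


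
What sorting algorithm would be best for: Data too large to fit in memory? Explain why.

Best choice: External merge sort
Reason: Minimizes disk I/O by sequential reads/writes


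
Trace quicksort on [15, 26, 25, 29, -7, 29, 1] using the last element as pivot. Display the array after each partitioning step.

Partition 1: pivot=1 at index 1 -> [-7, 1, 25, 29, 15, 29, 26]
Partition 2: pivot=26 at index 4 -> [-7, 1, 25, 15, 26, 29, 29]
Partition 3: pivot=15 at index 2 -> [-7, 1, 15, 25, 26, 29, 29]
Partition 4: pivot=29 at index 6 -> [-7, 1, 15, 25, 26, 29, 29]


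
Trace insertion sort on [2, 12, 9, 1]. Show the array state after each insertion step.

First element 2 is already 'sorted'
Insert 12: shifted 0 elements -> [2, 12, 9, 1]
Insert 9: shifted 1 elements -> [2, 9, 12, 1]
Insert 1: shifted 3 elements -> [1, 2, 9, 12]


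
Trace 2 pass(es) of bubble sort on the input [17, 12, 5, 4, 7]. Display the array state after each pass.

After pass 1: [12, 5, 4, 7, 17] (4 swaps)
After pass 2: [5, 4, 7, 12, 17] (3 swaps)
Total swaps: 7


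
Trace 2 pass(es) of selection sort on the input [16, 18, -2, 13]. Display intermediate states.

Pass 1: Select minimum -2 at index 2, swap -> [-2, 18, 16, 13]
Pass 2: Select minimum 13 at index 3, swap -> [-2, 13, 16, 18]


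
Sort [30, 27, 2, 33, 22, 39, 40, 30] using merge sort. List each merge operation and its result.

Divide and conquer:
  Merge [30] + [27] -> [27, 30]
  Merge [2] + [33] -> [2, 33]
  Merge [27, 30] + [2, 33] -> [2, 27, 30, 33]
  Merge [22] + [39] -> [22, 39]
  Merge [40] + [30] -> [30, 40]
  Merge [22, 39] + [30, 40] -> [22, 30, 39, 40]
  Merge [2, 27, 30, 33] + [22, 30, 39, 40] -> [2, 22, 27, 30, 30, 33, 39, 40]


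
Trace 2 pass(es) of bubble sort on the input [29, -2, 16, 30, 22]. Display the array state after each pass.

After pass 1: [-2, 16, 29, 22, 30] (3 swaps)
After pass 2: [-2, 16, 22, 29, 30] (1 swaps)
Total swaps: 4


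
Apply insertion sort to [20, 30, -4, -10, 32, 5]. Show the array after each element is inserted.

First element 20 is already 'sorted'
Insert 30: shifted 0 elements -> [20, 30, -4, -10, 32, 5]
Insert -4: shifted 2 elements -> [-4, 20, 30, -10, 32, 5]
Insert -10: shifted 3 elements -> [-10, -4, 20, 30, 32, 5]
Insert 32: shifted 0 elements -> [-10, -4, 20, 30, 32, 5]
Insert 5: shifted 3 elements -> [-10, -4, 5, 20, 30, 32]


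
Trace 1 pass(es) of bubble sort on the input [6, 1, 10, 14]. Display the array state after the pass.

After pass 1: [1, 6, 10, 14] (1 swaps)
Total swaps: 1


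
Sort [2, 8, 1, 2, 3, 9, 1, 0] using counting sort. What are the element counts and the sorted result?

Count array: [1, 2, 2, 1, 0, 0, 0, 0, 1, 1]
(count[i] = number of elements equal to i)
Cumulative count: [1, 3, 5, 6, 6, 6, 6, 6, 7, 8]
Sorted: [0, 1, 1, 2, 2, 3, 8, 9]


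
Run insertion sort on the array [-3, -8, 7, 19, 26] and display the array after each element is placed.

First element -3 is already 'sorted'
Insert -8: shifted 1 elements -> [-8, -3, 7, 19, 26]
Insert 7: shifted 0 elements -> [-8, -3, 7, 19, 26]
Insert 19: shifted 0 elements -> [-8, -3, 7, 19, 26]
Insert 26: shifted 0 elements -> [-8, -3, 7, 19, 26]


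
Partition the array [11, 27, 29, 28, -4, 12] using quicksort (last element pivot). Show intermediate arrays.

Partition 1: pivot=12 at index 2 -> [11, -4, 12, 28, 27, 29]
Partition 2: pivot=-4 at index 0 -> [-4, 11, 12, 28, 27, 29]
Partition 3: pivot=29 at index 5 -> [-4, 11, 12, 28, 27, 29]
Partition 4: pivot=27 at index 3 -> [-4, 11, 12, 27, 28, 29]


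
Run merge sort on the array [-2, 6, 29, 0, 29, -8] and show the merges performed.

Divide and conquer:
  Merge [6] + [29] -> [6, 29]
  Merge [-2] + [6, 29] -> [-2, 6, 29]
  Merge [29] + [-8] -> [-8, 29]
  Merge [0] + [-8, 29] -> [-8, 0, 29]
  Merge [-2, 6, 29] + [-8, 0, 29] -> [-8, -2, 0, 6, 29, 29]


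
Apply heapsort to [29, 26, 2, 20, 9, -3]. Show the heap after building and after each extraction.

Build heap: [29, 26, 2, 20, 9, -3]
Extract 29: [26, 20, 2, -3, 9, 29]
Extract 26: [20, 9, 2, -3, 26, 29]
Extract 20: [9, -3, 2, 20, 26, 29]
Extract 9: [2, -3, 9, 20, 26, 29]
Extract 2: [-3, 2, 9, 20, 26, 29]


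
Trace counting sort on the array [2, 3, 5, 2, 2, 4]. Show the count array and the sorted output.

Count array: [0, 0, 3, 1, 1, 1]
(count[i] = number of elements equal to i)
Cumulative count: [0, 0, 3, 4, 5, 6]
Sorted: [2, 2, 2, 3, 4, 5]


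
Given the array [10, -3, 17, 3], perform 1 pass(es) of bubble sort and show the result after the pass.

After pass 1: [-3, 10, 3, 17] (2 swaps)
Total swaps: 2


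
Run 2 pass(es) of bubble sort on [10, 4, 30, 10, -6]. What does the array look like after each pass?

After pass 1: [4, 10, 10, -6, 30] (3 swaps)
After pass 2: [4, 10, -6, 10, 30] (1 swaps)
Total swaps: 4


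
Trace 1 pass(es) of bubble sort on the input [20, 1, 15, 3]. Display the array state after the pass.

After pass 1: [1, 15, 3, 20] (3 swaps)
Total swaps: 3


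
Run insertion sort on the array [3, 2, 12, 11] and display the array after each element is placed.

First element 3 is already 'sorted'
Insert 2: shifted 1 elements -> [2, 3, 12, 11]
Insert 12: shifted 0 elements -> [2, 3, 12, 11]
Insert 11: shifted 1 elements -> [2, 3, 11, 12]


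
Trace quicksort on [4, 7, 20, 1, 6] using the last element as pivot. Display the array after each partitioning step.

Partition 1: pivot=6 at index 2 -> [4, 1, 6, 7, 20]
Partition 2: pivot=1 at index 0 -> [1, 4, 6, 7, 20]
Partition 3: pivot=20 at index 4 -> [1, 4, 6, 7, 20]


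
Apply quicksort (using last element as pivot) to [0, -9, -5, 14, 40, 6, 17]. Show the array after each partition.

Partition 1: pivot=17 at index 5 -> [0, -9, -5, 14, 6, 17, 40]
Partition 2: pivot=6 at index 3 -> [0, -9, -5, 6, 14, 17, 40]
Partition 3: pivot=-5 at index 1 -> [-9, -5, 0, 6, 14, 17, 40]


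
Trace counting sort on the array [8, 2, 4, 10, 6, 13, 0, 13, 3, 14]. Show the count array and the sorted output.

Count array: [1, 0, 1, 1, 1, 0, 1, 0, 1, 0, 1, 0, 0, 2, 1]
(count[i] = number of elements equal to i)
Cumulative count: [1, 1, 2, 3, 4, 4, 5, 5, 6, 6, 7, 7, 7, 9, 10]
Sorted: [0, 2, 3, 4, 6, 8, 10, 13, 13, 14]


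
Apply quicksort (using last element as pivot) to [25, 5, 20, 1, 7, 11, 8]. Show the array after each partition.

Partition 1: pivot=8 at index 3 -> [5, 1, 7, 8, 20, 11, 25]
Partition 2: pivot=7 at index 2 -> [5, 1, 7, 8, 20, 11, 25]
Partition 3: pivot=1 at index 0 -> [1, 5, 7, 8, 20, 11, 25]
Partition 4: pivot=25 at index 6 -> [1, 5, 7, 8, 20, 11, 25]
Partition 5: pivot=11 at index 4 -> [1, 5, 7, 8, 11, 20, 25]


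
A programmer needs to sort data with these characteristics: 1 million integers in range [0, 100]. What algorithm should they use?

Best choice: Counting sort
Reason: O(n + k) where k=100 is small; linear time beats O(n log n)


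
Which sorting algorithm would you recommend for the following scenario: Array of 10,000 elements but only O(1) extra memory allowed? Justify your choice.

Best choice: Heapsort
Reason: Heapsort rearranges the array in place using O(1) auxiliary space and still guarantees O(n log n) time; quicksort partitions in place but needs Theta(log n) stack space for recursion (O(n) in the worst case), and mergesort requires O(n) auxiliary space


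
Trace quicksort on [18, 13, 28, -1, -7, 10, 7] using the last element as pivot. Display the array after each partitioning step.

Partition 1: pivot=7 at index 2 -> [-1, -7, 7, 18, 13, 10, 28]
Partition 2: pivot=-7 at index 0 -> [-7, -1, 7, 18, 13, 10, 28]
Partition 3: pivot=28 at index 6 -> [-7, -1, 7, 18, 13, 10, 28]
Partition 4: pivot=10 at index 3 -> [-7, -1, 7, 10, 13, 18, 28]
Partition 5: pivot=18 at index 5 -> [-7, -1, 7, 10, 13, 18, 28]


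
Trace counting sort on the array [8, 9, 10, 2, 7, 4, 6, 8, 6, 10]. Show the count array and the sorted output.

Count array: [0, 0, 1, 0, 1, 0, 2, 1, 2, 1, 2]
(count[i] = number of elements equal to i)
Cumulative count: [0, 0, 1, 1, 2, 2, 4, 5, 7, 8, 10]
Sorted: [2, 4, 6, 6, 7, 8, 8, 9, 10, 10]


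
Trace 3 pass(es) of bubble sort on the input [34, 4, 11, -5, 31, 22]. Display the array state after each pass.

After pass 1: [4, 11, -5, 31, 22, 34] (5 swaps)
After pass 2: [4, -5, 11, 22, 31, 34] (2 swaps)
After pass 3: [-5, 4, 11, 22, 31, 34] (1 swaps)
Total swaps: 8


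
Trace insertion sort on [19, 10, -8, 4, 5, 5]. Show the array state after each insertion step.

First element 19 is already 'sorted'
Insert 10: shifted 1 elements -> [10, 19, -8, 4, 5, 5]
Insert -8: shifted 2 elements -> [-8, 10, 19, 4, 5, 5]
Insert 4: shifted 2 elements -> [-8, 4, 10, 19, 5, 5]
Insert 5: shifted 2 elements -> [-8, 4, 5, 10, 19, 5]
Insert 5: shifted 2 elements -> [-8, 4, 5, 5, 10, 19]


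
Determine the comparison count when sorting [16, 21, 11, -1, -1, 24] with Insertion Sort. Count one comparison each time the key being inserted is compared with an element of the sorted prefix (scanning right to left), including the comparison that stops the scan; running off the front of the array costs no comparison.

Insert 21: 16 <= 21 (stop) = 1 comparison(s) -> [16, 21, 11, -1, -1, 24]
Insert 11: 21 > 11 (shift), 16 > 11 (shift), reached front = 2 comparison(s) -> [11, 16, 21, -1, -1, 24]
Insert -1: 21 > -1 (shift), 16 > -1 (shift), 11 > -1 (shift), reached front = 3 comparison(s) -> [-1, 11, 16, 21, -1, 24]
Insert -1: 21 > -1 (shift), 16 > -1 (shift), 11 > -1 (shift), -1 <= -1 (stop) = 4 comparison(s) -> [-1, -1, 11, 16, 21, 24]
Insert 24: 21 <= 24 (stop) = 1 comparison(s) -> [-1, -1, 11, 16, 21, 24]
Total comparisons: 1 + 2 + 3 + 4 + 1 = 11


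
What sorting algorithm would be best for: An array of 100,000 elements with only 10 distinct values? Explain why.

Best choice: 3-way quicksort or Counting sort
Reason: 3-way (Dutch national flag) partitioning groups every copy of the pivot together, so with only d=10 distinct keys quicksort finishes in O(n log d) expected time, which is effectively linear; counting sort runs in O(n + k) where k is the size of the key range (not the number of distinct values), so it is linear when the 10 values are integers drawn from a small known range


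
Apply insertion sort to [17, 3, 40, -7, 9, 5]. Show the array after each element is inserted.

First element 17 is already 'sorted'
Insert 3: shifted 1 elements -> [3, 17, 40, -7, 9, 5]
Insert 40: shifted 0 elements -> [3, 17, 40, -7, 9, 5]
Insert -7: shifted 3 elements -> [-7, 3, 17, 40, 9, 5]
Insert 9: shifted 2 elements -> [-7, 3, 9, 17, 40, 5]
Insert 5: shifted 3 elements -> [-7, 3, 5, 9, 17, 40]


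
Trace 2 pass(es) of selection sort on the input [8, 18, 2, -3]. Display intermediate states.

Pass 1: Select minimum -3 at index 3, swap -> [-3, 18, 2, 8]
Pass 2: Select minimum 2 at index 2, swap -> [-3, 2, 18, 8]


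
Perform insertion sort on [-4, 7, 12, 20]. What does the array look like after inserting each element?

First element -4 is already 'sorted'
Insert 7: shifted 0 elements -> [-4, 7, 12, 20]
Insert 12: shifted 0 elements -> [-4, 7, 12, 20]
Insert 20: shifted 0 elements -> [-4, 7, 12, 20]


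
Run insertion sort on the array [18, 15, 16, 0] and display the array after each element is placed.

First element 18 is already 'sorted'
Insert 15: shifted 1 elements -> [15, 18, 16, 0]
Insert 16: shifted 1 elements -> [15, 16, 18, 0]
Insert 0: shifted 3 elements -> [0, 15, 16, 18]


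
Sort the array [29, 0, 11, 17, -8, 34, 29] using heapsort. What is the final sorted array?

Build heap: [34, 17, 29, 0, -8, 11, 29]
Extract 34: [29, 17, 29, 0, -8, 11, 34]
Extract 29: [29, 17, 11, 0, -8, 29, 34]
Extract 29: [17, 0, 11, -8, 29, 29, 34]
Extract 17: [11, 0, -8, 17, 29, 29, 34]
Extract 11: [0, -8, 11, 17, 29, 29, 34]
Extract 0: [-8, 0, 11, 17, 29, 29, 34]


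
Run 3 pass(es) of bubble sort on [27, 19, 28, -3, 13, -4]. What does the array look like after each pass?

After pass 1: [19, 27, -3, 13, -4, 28] (4 swaps)
After pass 2: [19, -3, 13, -4, 27, 28] (3 swaps)
After pass 3: [-3, 13, -4, 19, 27, 28] (3 swaps)
Total swaps: 10


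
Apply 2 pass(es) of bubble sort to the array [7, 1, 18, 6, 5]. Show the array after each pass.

After pass 1: [1, 7, 6, 5, 18] (3 swaps)
After pass 2: [1, 6, 5, 7, 18] (2 swaps)
Total swaps: 5


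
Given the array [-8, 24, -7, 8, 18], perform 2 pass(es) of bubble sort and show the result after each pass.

After pass 1: [-8, -7, 8, 18, 24] (3 swaps)
After pass 2: [-8, -7, 8, 18, 24] (0 swaps)
Total swaps: 3


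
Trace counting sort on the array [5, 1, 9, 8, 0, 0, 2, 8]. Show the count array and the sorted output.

Count array: [2, 1, 1, 0, 0, 1, 0, 0, 2, 1]
(count[i] = number of elements equal to i)
Cumulative count: [2, 3, 4, 4, 4, 5, 5, 5, 7, 8]
Sorted: [0, 0, 1, 2, 5, 8, 8, 9]


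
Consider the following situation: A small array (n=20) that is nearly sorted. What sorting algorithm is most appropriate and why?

Best choice: Insertion sort
Reason: Insertion sort is O(n) for nearly sorted arrays and has low overhead


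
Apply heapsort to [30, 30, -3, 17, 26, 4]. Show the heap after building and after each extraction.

Build heap: [30, 30, 4, 17, 26, -3]
Extract 30: [30, 26, 4, 17, -3, 30]
Extract 30: [26, 17, 4, -3, 30, 30]
Extract 26: [17, -3, 4, 26, 30, 30]
Extract 17: [4, -3, 17, 26, 30, 30]
Extract 4: [-3, 4, 17, 26, 30, 30]


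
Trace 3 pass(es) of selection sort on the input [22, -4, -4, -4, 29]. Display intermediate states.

Pass 1: Select minimum -4 at index 1, swap -> [-4, 22, -4, -4, 29]
Pass 2: Select minimum -4 at index 2, swap -> [-4, -4, 22, -4, 29]
Pass 3: Select minimum -4 at index 3, swap -> [-4, -4, -4, 22, 29]


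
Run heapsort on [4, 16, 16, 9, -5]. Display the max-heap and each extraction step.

Build heap: [16, 9, 16, 4, -5]
Extract 16: [16, 9, -5, 4, 16]
Extract 16: [9, 4, -5, 16, 16]
Extract 9: [4, -5, 9, 16, 16]
Extract 4: [-5, 4, 9, 16, 16]


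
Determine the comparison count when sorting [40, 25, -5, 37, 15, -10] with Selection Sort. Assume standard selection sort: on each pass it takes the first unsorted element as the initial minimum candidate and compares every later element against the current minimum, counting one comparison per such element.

Pass 1: scan indices 1..5 for the minimum = 5 comparison(s); min is -10, place at index 0 -> [-10, 25, -5, 37, 15, 40]
Pass 2: scan indices 2..5 for the minimum = 4 comparison(s); min is -5, place at index 1 -> [-10, -5, 25, 37, 15, 40]
Pass 3: scan indices 3..5 for the minimum = 3 comparison(s); min is 15, place at index 2 -> [-10, -5, 15, 37, 25, 40]
Pass 4: scan indices 4..5 for the minimum = 2 comparison(s); min is 25, place at index 3 -> [-10, -5, 15, 25, 37, 40]
Pass 5: scan indices 5..5 for the minimum = 1 comparison(s); min is 37, place at index 4 -> [-10, -5, 15, 25, 37, 40]
Selection sort always scans the whole unsorted suffix, so the count is (n-1) + (n-2) + ... + 1 = n(n-1)/2 = 6*5/2 = 15 regardless of the input order.
Total comparisons: 5 + 4 + 3 + 2 + 1 = 15


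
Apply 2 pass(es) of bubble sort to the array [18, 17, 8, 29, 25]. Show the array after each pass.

After pass 1: [17, 8, 18, 25, 29] (3 swaps)
After pass 2: [8, 17, 18, 25, 29] (1 swaps)
Total swaps: 4


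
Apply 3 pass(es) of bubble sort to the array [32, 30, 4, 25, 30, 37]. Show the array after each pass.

After pass 1: [30, 4, 25, 30, 32, 37] (4 swaps)
After pass 2: [4, 25, 30, 30, 32, 37] (2 swaps)
After pass 3: [4, 25, 30, 30, 32, 37] (0 swaps)
Total swaps: 6


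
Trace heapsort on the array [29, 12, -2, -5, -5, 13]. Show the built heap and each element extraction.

Build heap: [29, 12, 13, -5, -5, -2]
Extract 29: [13, 12, -2, -5, -5, 29]
Extract 13: [12, -5, -2, -5, 13, 29]
Extract 12: [-2, -5, -5, 12, 13, 29]
Extract -2: [-5, -5, -2, 12, 13, 29]
Extract -5: [-5, -5, -2, 12, 13, 29]


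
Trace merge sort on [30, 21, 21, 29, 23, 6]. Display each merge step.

Divide and conquer:
  Merge [21] + [21] -> [21, 21]
  Merge [30] + [21, 21] -> [21, 21, 30]
  Merge [23] + [6] -> [6, 23]
  Merge [29] + [6, 23] -> [6, 23, 29]
  Merge [21, 21, 30] + [6, 23, 29] -> [6, 21, 21, 23, 29, 30]


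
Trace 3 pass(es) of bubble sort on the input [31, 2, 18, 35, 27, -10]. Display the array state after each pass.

After pass 1: [2, 18, 31, 27, -10, 35] (4 swaps)
After pass 2: [2, 18, 27, -10, 31, 35] (2 swaps)
After pass 3: [2, 18, -10, 27, 31, 35] (1 swaps)
Total swaps: 7


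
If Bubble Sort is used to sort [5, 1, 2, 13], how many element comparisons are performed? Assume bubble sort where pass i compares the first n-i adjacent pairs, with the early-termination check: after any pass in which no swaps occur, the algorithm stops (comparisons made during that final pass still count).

Pass 1: compare adjacent pairs (0,1)..(2,3) = 3 comparison(s), 2 swap(s) -> [1, 2, 5, 13]
Pass 2: compare adjacent pairs (0,1)..(1,2) = 2 comparison(s), 0 swap(s) -> [1, 2, 5, 13]
No swaps in this pass, so bubble sort stops here.
Total comparisons: 3 + 2 = 5


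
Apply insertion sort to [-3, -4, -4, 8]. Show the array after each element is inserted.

First element -3 is already 'sorted'
Insert -4: shifted 1 elements -> [-4, -3, -4, 8]
Insert -4: shifted 1 elements -> [-4, -4, -3, 8]
Insert 8: shifted 0 elements -> [-4, -4, -3, 8]


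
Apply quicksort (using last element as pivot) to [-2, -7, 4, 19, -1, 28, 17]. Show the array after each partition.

Partition 1: pivot=17 at index 4 -> [-2, -7, 4, -1, 17, 28, 19]
Partition 2: pivot=-1 at index 2 -> [-2, -7, -1, 4, 17, 28, 19]
Partition 3: pivot=-7 at index 0 -> [-7, -2, -1, 4, 17, 28, 19]
Partition 4: pivot=19 at index 5 -> [-7, -2, -1, 4, 17, 19, 28]


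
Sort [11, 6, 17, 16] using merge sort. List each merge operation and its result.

Divide and conquer:
  Merge [11] + [6] -> [6, 11]
  Merge [17] + [16] -> [16, 17]
  Merge [6, 11] + [16, 17] -> [6, 11, 16, 17]


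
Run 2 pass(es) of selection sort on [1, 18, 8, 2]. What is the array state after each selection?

Pass 1: Select minimum 1 at index 0, swap -> [1, 18, 8, 2]
Pass 2: Select minimum 2 at index 3, swap -> [1, 2, 8, 18]


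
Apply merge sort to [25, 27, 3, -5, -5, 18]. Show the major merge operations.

Divide and conquer:
  Merge [27] + [3] -> [3, 27]
  Merge [25] + [3, 27] -> [3, 25, 27]
  Merge [-5] + [18] -> [-5, 18]
  Merge [-5] + [-5, 18] -> [-5, -5, 18]
  Merge [3, 25, 27] + [-5, -5, 18] -> [-5, -5, 3, 18, 25, 27]


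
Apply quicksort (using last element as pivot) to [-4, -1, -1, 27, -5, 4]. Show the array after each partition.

Partition 1: pivot=4 at index 4 -> [-4, -1, -1, -5, 4, 27]
Partition 2: pivot=-5 at index 0 -> [-5, -1, -1, -4, 4, 27]
Partition 3: pivot=-4 at index 1 -> [-5, -4, -1, -1, 4, 27]
Partition 4: pivot=-1 at index 3 -> [-5, -4, -1, -1, 4, 27]


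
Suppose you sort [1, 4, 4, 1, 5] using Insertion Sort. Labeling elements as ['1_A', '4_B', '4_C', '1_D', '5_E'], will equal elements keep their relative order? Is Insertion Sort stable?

Trace Insertion Sort on the labeled array (the key is the number; the letter only tracks identity):
  Insert 4_B at index 1: [1_A, 4_B, 4_C, 1_D, 5_E]
  Insert 4_C at index 2: [1_A, 4_B, 4_C, 1_D, 5_E]
  Insert 1_D at index 1: [1_A, 1_D, 4_B, 4_C, 5_E]
  Insert 5_E at index 4: [1_A, 1_D, 4_B, 4_C, 5_E]
Final order: [1_A, 1_D, 4_B, 4_C, 5_E]
Equal keys:
  value 1: originally 1_A, 1_D; after sorting 1_A, 1_D -> order preserved
  value 4: originally 4_B, 4_C; after sorting 4_B, 4_C -> order preserved
All equal keys kept their original relative order. Insertion Sort is stable: elements are shifted only while they are strictly greater than the key, so a key is inserted after any equal elements already placed.
Answer: Stable


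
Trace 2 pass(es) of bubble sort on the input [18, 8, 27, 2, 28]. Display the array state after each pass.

After pass 1: [8, 18, 2, 27, 28] (2 swaps)
After pass 2: [8, 2, 18, 27, 28] (1 swaps)
Total swaps: 3


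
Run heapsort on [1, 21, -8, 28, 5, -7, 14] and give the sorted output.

Build heap: [28, 21, 14, 1, 5, -7, -8]
Extract 28: [21, 5, 14, 1, -8, -7, 28]
Extract 21: [14, 5, -7, 1, -8, 21, 28]
Extract 14: [5, 1, -7, -8, 14, 21, 28]
Extract 5: [1, -8, -7, 5, 14, 21, 28]
Extract 1: [-7, -8, 1, 5, 14, 21, 28]
Extract -7: [-8, -7, 1, 5, 14, 21, 28]


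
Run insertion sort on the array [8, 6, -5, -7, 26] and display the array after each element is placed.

First element 8 is already 'sorted'
Insert 6: shifted 1 elements -> [6, 8, -5, -7, 26]
Insert -5: shifted 2 elements -> [-5, 6, 8, -7, 26]
Insert -7: shifted 3 elements -> [-7, -5, 6, 8, 26]
Insert 26: shifted 0 elements -> [-7, -5, 6, 8, 26]


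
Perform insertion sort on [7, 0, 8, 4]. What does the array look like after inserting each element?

First element 7 is already 'sorted'
Insert 0: shifted 1 elements -> [0, 7, 8, 4]
Insert 8: shifted 0 elements -> [0, 7, 8, 4]
Insert 4: shifted 2 elements -> [0, 4, 7, 8]


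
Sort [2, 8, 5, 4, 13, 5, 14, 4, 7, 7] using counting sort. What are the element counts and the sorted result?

Count array: [0, 0, 1, 0, 2, 2, 0, 2, 1, 0, 0, 0, 0, 1, 1]
(count[i] = number of elements equal to i)
Cumulative count: [0, 0, 1, 1, 3, 5, 5, 7, 8, 8, 8, 8, 8, 9, 10]
Sorted: [2, 4, 4, 5, 5, 7, 7, 8, 13, 14]


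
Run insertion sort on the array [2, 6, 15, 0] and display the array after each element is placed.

First element 2 is already 'sorted'
Insert 6: shifted 0 elements -> [2, 6, 15, 0]
Insert 15: shifted 0 elements -> [2, 6, 15, 0]
Insert 0: shifted 3 elements -> [0, 2, 6, 15]


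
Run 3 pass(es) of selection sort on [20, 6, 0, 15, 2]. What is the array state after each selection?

Pass 1: Select minimum 0 at index 2, swap -> [0, 6, 20, 15, 2]
Pass 2: Select minimum 2 at index 4, swap -> [0, 2, 20, 15, 6]
Pass 3: Select minimum 6 at index 4, swap -> [0, 2, 6, 15, 20]


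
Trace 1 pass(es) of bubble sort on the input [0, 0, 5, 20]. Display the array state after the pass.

After pass 1: [0, 0, 5, 20] (0 swaps)
Total swaps: 0


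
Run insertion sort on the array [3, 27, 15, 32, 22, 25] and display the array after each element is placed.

First element 3 is already 'sorted'
Insert 27: shifted 0 elements -> [3, 27, 15, 32, 22, 25]
Insert 15: shifted 1 elements -> [3, 15, 27, 32, 22, 25]
Insert 32: shifted 0 elements -> [3, 15, 27, 32, 22, 25]
Insert 22: shifted 2 elements -> [3, 15, 22, 27, 32, 25]
Insert 25: shifted 2 elements -> [3, 15, 22, 25, 27, 32]


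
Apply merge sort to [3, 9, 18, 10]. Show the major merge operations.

Divide and conquer:
  Merge [3] + [9] -> [3, 9]
  Merge [18] + [10] -> [10, 18]
  Merge [3, 9] + [10, 18] -> [3, 9, 10, 18]


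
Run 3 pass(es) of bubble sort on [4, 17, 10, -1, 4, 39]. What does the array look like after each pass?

After pass 1: [4, 10, -1, 4, 17, 39] (3 swaps)
After pass 2: [4, -1, 4, 10, 17, 39] (2 swaps)
After pass 3: [-1, 4, 4, 10, 17, 39] (1 swaps)
Total swaps: 6


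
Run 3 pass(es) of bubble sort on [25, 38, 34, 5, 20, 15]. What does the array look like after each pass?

After pass 1: [25, 34, 5, 20, 15, 38] (4 swaps)
After pass 2: [25, 5, 20, 15, 34, 38] (3 swaps)
After pass 3: [5, 20, 15, 25, 34, 38] (3 swaps)
Total swaps: 10


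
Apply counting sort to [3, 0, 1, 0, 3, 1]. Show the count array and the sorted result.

Count array: [2, 2, 0, 2]
(count[i] = number of elements equal to i)
Cumulative count: [2, 4, 4, 6]
Sorted: [0, 0, 1, 1, 3, 3]


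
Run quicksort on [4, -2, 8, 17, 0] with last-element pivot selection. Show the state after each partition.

Partition 1: pivot=0 at index 1 -> [-2, 0, 8, 17, 4]
Partition 2: pivot=4 at index 2 -> [-2, 0, 4, 17, 8]
Partition 3: pivot=8 at index 3 -> [-2, 0, 4, 8, 17]


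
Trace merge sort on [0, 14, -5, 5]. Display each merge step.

Divide and conquer:
  Merge [0] + [14] -> [0, 14]
  Merge [-5] + [5] -> [-5, 5]
  Merge [0, 14] + [-5, 5] -> [-5, 0, 5, 14]


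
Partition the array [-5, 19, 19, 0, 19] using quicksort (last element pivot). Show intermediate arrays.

Partition 1: pivot=19 at index 4 -> [-5, 19, 19, 0, 19]
Partition 2: pivot=0 at index 1 -> [-5, 0, 19, 19, 19]
Partition 3: pivot=19 at index 3 -> [-5, 0, 19, 19, 19]


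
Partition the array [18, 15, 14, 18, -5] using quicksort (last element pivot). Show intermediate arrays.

Partition 1: pivot=-5 at index 0 -> [-5, 15, 14, 18, 18]
Partition 2: pivot=18 at index 4 -> [-5, 15, 14, 18, 18]
Partition 3: pivot=18 at index 3 -> [-5, 15, 14, 18, 18]
Partition 4: pivot=14 at index 1 -> [-5, 14, 15, 18, 18]


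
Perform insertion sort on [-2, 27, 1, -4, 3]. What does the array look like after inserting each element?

First element -2 is already 'sorted'
Insert 27: shifted 0 elements -> [-2, 27, 1, -4, 3]
Insert 1: shifted 1 elements -> [-2, 1, 27, -4, 3]
Insert -4: shifted 3 elements -> [-4, -2, 1, 27, 3]
Insert 3: shifted 1 elements -> [-4, -2, 1, 3, 27]


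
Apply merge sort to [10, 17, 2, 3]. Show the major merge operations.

Divide and conquer:
  Merge [10] + [17] -> [10, 17]
  Merge [2] + [3] -> [2, 3]
  Merge [10, 17] + [2, 3] -> [2, 3, 10, 17]


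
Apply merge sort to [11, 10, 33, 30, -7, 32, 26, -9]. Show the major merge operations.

Divide and conquer:
  Merge [11] + [10] -> [10, 11]
  Merge [33] + [30] -> [30, 33]
  Merge [10, 11] + [30, 33] -> [10, 11, 30, 33]
  Merge [-7] + [32] -> [-7, 32]
  Merge [26] + [-9] -> [-9, 26]
  Merge [-7, 32] + [-9, 26] -> [-9, -7, 26, 32]
  Merge [10, 11, 30, 33] + [-9, -7, 26, 32] -> [-9, -7, 10, 11, 26, 30, 32, 33]


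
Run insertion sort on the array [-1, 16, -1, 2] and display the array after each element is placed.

First element -1 is already 'sorted'
Insert 16: shifted 0 elements -> [-1, 16, -1, 2]
Insert -1: shifted 1 elements -> [-1, -1, 16, 2]
Insert 2: shifted 1 elements -> [-1, -1, 2, 16]


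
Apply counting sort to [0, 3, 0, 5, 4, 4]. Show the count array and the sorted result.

Count array: [2, 0, 0, 1, 2, 1]
(count[i] = number of elements equal to i)
Cumulative count: [2, 2, 2, 3, 5, 6]
Sorted: [0, 0, 3, 4, 4, 5]


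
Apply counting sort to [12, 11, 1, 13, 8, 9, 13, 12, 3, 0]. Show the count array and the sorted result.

Count array: [1, 1, 0, 1, 0, 0, 0, 0, 1, 1, 0, 1, 2, 2]
(count[i] = number of elements equal to i)
Cumulative count: [1, 2, 2, 3, 3, 3, 3, 3, 4, 5, 5, 6, 8, 10]
Sorted: [0, 1, 3, 8, 9, 11, 12, 12, 13, 13]


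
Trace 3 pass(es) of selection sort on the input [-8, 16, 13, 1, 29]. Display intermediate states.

Pass 1: Select minimum -8 at index 0, swap -> [-8, 16, 13, 1, 29]
Pass 2: Select minimum 1 at index 3, swap -> [-8, 1, 13, 16, 29]
Pass 3: Select minimum 13 at index 2, swap -> [-8, 1, 13, 16, 29]


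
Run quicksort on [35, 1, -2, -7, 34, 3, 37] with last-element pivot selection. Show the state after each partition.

Partition 1: pivot=37 at index 6 -> [35, 1, -2, -7, 34, 3, 37]
Partition 2: pivot=3 at index 3 -> [1, -2, -7, 3, 34, 35, 37]
Partition 3: pivot=-7 at index 0 -> [-7, -2, 1, 3, 34, 35, 37]
Partition 4: pivot=1 at index 2 -> [-7, -2, 1, 3, 34, 35, 37]
Partition 5: pivot=35 at index 5 -> [-7, -2, 1, 3, 34, 35, 37]


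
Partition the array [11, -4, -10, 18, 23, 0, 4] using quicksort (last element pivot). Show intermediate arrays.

Partition 1: pivot=4 at index 3 -> [-4, -10, 0, 4, 23, 11, 18]
Partition 2: pivot=0 at index 2 -> [-4, -10, 0, 4, 23, 11, 18]
Partition 3: pivot=-10 at index 0 -> [-10, -4, 0, 4, 23, 11, 18]
Partition 4: pivot=18 at index 5 -> [-10, -4, 0, 4, 11, 18, 23]


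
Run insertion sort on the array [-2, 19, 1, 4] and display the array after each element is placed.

First element -2 is already 'sorted'
Insert 19: shifted 0 elements -> [-2, 19, 1, 4]
Insert 1: shifted 1 elements -> [-2, 1, 19, 4]
Insert 4: shifted 1 elements -> [-2, 1, 4, 19]


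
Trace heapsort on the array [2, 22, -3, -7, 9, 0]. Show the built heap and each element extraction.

Build heap: [22, 9, 0, -7, 2, -3]
Extract 22: [9, 2, 0, -7, -3, 22]
Extract 9: [2, -3, 0, -7, 9, 22]
Extract 2: [0, -3, -7, 2, 9, 22]
Extract 0: [-3, -7, 0, 2, 9, 22]
Extract -3: [-7, -3, 0, 2, 9, 22]


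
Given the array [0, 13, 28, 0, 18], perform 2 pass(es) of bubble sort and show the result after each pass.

After pass 1: [0, 13, 0, 18, 28] (2 swaps)
After pass 2: [0, 0, 13, 18, 28] (1 swaps)
Total swaps: 3


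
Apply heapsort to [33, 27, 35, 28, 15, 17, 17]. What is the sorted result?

Build heap: [35, 28, 33, 27, 15, 17, 17]
Extract 35: [33, 28, 17, 27, 15, 17, 35]
Extract 33: [28, 27, 17, 17, 15, 33, 35]
Extract 28: [27, 17, 17, 15, 28, 33, 35]
Extract 27: [17, 15, 17, 27, 28, 33, 35]
Extract 17: [17, 15, 17, 27, 28, 33, 35]
Extract 17: [15, 17, 17, 27, 28, 33, 35]


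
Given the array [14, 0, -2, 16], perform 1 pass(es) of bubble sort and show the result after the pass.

After pass 1: [0, -2, 14, 16] (2 swaps)
Total swaps: 2


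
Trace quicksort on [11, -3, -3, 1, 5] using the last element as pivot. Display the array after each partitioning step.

Partition 1: pivot=5 at index 3 -> [-3, -3, 1, 5, 11]
Partition 2: pivot=1 at index 2 -> [-3, -3, 1, 5, 11]
Partition 3: pivot=-3 at index 1 -> [-3, -3, 1, 5, 11]


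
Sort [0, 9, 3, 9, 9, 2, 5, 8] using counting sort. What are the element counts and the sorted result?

Count array: [1, 0, 1, 1, 0, 1, 0, 0, 1, 3]
(count[i] = number of elements equal to i)
Cumulative count: [1, 1, 2, 3, 3, 4, 4, 4, 5, 8]
Sorted: [0, 2, 3, 5, 8, 9, 9, 9]


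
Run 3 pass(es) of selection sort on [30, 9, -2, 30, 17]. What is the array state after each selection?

Pass 1: Select minimum -2 at index 2, swap -> [-2, 9, 30, 30, 17]
Pass 2: Select minimum 9 at index 1, swap -> [-2, 9, 30, 30, 17]
Pass 3: Select minimum 17 at index 4, swap -> [-2, 9, 17, 30, 30]


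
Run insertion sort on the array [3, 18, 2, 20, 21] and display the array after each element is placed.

First element 3 is already 'sorted'
Insert 18: shifted 0 elements -> [3, 18, 2, 20, 21]
Insert 2: shifted 2 elements -> [2, 3, 18, 20, 21]
Insert 20: shifted 0 elements -> [2, 3, 18, 20, 21]
Insert 21: shifted 0 elements -> [2, 3, 18, 20, 21]


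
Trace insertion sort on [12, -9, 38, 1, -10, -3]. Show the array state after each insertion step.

First element 12 is already 'sorted'
Insert -9: shifted 1 elements -> [-9, 12, 38, 1, -10, -3]
Insert 38: shifted 0 elements -> [-9, 12, 38, 1, -10, -3]
Insert 1: shifted 2 elements -> [-9, 1, 12, 38, -10, -3]
Insert -10: shifted 4 elements -> [-10, -9, 1, 12, 38, -3]
Insert -3: shifted 3 elements -> [-10, -9, -3, 1, 12, 38]


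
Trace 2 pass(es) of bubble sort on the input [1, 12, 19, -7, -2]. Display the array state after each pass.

After pass 1: [1, 12, -7, -2, 19] (2 swaps)
After pass 2: [1, -7, -2, 12, 19] (2 swaps)
Total swaps: 4


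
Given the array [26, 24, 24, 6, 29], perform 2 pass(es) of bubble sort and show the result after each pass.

After pass 1: [24, 24, 6, 26, 29] (3 swaps)
After pass 2: [24, 6, 24, 26, 29] (1 swaps)
Total swaps: 4
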